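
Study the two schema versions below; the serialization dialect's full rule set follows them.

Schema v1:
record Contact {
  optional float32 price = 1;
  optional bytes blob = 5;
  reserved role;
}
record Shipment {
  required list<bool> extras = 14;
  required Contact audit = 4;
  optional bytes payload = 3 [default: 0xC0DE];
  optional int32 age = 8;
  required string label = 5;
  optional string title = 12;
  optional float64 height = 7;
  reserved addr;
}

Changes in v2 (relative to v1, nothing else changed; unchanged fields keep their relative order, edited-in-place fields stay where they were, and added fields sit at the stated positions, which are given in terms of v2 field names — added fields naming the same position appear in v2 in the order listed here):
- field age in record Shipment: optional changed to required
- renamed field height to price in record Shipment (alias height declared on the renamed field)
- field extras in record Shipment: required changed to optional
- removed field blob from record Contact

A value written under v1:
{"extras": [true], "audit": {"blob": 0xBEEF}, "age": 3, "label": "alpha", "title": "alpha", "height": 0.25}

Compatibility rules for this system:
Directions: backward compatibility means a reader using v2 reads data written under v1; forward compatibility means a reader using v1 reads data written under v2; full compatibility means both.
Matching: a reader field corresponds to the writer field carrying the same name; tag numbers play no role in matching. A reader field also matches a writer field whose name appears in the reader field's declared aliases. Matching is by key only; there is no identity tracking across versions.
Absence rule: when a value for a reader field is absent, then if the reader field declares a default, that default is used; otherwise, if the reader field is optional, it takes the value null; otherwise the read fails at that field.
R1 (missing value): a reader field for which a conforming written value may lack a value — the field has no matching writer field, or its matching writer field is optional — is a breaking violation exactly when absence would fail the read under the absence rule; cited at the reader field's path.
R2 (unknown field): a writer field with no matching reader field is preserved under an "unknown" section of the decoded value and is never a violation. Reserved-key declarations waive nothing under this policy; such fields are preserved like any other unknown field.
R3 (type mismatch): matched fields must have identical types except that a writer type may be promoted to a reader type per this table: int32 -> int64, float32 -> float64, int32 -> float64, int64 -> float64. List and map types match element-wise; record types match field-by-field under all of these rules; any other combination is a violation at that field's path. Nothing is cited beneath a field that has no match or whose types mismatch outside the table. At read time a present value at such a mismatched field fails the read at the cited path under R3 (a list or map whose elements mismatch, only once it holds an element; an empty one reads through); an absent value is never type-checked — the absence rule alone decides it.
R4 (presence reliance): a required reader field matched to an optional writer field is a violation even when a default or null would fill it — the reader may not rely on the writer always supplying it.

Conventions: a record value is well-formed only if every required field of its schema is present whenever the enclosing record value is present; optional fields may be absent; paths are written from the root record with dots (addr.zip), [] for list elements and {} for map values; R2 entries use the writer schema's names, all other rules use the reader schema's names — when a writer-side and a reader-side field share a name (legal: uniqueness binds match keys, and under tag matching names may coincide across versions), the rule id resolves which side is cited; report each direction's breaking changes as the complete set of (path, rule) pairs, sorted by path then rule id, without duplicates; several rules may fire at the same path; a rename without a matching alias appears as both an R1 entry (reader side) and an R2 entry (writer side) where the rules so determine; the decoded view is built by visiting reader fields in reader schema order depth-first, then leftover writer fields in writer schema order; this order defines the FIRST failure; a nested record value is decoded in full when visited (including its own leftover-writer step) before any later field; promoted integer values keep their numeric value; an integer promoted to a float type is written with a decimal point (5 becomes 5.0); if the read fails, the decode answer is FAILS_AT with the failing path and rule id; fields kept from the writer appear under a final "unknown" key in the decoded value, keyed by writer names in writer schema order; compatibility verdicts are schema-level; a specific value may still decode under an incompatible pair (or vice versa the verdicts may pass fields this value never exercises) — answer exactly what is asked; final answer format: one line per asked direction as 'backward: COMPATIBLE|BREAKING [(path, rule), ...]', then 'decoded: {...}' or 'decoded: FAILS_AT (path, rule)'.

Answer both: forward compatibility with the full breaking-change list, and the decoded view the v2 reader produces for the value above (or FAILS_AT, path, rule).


forward: BREAKING [(extras, R1), (extras, R4)]; decoded: {"extras": [true], "audit": {"price": null, "unknown": {"blob": 0xBEEF}}, "payload": 0xC0DE, "age": 3, "label": "alpha", "title": "alpha", "price": 0.25}

arrows below run writer -> reader for Shipment
forward for Shipment (reader v1, writer v2):
  extras: paired with writer extras (list<bool> -> list<bool>; writer optional)
  audit: paired with writer audit (Contact -> Contact; writer required)
  payload: paired with writer payload (bytes -> bytes; writer optional)
  age: paired with writer age (int32 -> int32; writer required)
  label: paired with writer label (string -> string; writer required)
  title: paired with writer title (string -> string; writer optional)
  height has no writer counterpart
  writer price: unknown to reader
  audit.price: paired with writer audit.price (float32 -> float32; writer optional)
  audit.blob has no writer counterpart
  breaking: (extras, R1)
  breaking: (extras, R4)
  => forward: BREAKING (2)
decode (reader v2):
  extras := [true]
  audit.price := null (not supplied -> null)
  writer audit.blob: kept under "unknown"
  payload := 0xC0DE (no value, default fills)
  age := 3
  label := "alpha"
  title := "alpha"
  price := 0.25 (from writer height)
  => decoded: {"extras": [true], "audit": {"price": null, "unknown": {"blob": 0xBEEF}}, "payload": 0xC0DE, "age": 3, "label": "alpha", "title": "alpha", "price": 0.25}
the other Shipment changes do not affect what is asked:
  field age in record Shipment: optional changed to required -> its effect on Shipment is confined to the backward direction, not asked


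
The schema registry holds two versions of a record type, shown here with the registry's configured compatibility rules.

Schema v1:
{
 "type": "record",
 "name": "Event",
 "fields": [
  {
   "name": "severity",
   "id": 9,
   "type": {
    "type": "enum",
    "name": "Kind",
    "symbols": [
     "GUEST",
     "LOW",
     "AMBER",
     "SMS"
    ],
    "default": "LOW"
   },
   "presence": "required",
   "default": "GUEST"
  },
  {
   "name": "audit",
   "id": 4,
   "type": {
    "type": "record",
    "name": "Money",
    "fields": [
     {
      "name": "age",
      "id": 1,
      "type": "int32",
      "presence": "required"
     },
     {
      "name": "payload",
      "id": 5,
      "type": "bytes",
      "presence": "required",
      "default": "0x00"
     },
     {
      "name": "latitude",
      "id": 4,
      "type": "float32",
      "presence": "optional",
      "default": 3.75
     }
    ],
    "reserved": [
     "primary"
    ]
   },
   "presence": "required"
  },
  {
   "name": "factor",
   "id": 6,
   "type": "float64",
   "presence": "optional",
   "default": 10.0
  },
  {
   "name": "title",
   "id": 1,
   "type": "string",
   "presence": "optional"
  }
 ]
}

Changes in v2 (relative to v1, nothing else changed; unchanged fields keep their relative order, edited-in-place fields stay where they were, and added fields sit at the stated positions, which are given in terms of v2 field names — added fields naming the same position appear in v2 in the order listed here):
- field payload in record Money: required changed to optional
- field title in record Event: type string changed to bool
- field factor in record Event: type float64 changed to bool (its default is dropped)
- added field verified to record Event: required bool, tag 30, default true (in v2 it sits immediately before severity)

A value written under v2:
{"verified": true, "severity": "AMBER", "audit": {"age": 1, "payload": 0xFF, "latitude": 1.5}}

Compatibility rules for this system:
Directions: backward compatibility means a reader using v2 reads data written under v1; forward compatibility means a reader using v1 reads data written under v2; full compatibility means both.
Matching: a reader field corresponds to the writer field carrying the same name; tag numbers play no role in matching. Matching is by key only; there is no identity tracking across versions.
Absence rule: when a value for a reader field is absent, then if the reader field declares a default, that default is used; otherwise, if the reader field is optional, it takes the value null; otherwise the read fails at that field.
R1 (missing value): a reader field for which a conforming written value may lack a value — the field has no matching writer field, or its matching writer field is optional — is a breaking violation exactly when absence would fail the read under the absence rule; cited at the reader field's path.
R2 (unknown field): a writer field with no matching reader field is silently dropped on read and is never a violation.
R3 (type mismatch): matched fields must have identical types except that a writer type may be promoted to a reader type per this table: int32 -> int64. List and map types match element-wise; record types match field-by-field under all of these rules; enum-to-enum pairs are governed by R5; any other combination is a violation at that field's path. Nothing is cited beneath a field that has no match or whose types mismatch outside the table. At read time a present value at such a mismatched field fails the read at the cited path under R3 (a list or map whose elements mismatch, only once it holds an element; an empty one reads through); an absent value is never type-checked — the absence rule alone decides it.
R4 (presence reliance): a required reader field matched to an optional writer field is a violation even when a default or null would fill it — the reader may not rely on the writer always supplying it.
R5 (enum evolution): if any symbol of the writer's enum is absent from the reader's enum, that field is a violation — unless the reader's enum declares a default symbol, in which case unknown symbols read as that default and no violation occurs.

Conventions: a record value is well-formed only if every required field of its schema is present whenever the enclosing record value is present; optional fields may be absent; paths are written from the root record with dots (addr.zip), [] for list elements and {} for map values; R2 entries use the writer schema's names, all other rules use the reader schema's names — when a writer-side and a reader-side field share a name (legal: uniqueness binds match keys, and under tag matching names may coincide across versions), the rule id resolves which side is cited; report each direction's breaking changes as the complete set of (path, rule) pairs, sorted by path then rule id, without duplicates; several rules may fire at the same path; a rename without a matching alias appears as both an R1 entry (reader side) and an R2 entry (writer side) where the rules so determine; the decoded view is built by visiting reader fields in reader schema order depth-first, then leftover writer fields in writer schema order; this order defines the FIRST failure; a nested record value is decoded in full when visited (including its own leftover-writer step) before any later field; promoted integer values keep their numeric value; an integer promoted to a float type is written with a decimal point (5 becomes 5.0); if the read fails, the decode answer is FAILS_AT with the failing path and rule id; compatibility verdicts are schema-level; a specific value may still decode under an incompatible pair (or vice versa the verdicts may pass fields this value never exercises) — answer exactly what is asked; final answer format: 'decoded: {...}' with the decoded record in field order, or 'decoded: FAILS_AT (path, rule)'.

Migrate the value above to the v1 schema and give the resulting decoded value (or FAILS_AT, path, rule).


decoded: {"severity": "AMBER", "audit": {"age": 1, "payload": 0xFF, "latitude": 1.5}, "factor": 10.0, "title": null}

the writer's type comes first in each Event pair
migrating the Event value to v1:
  severity := "AMBER"
  audit.age := 1
  audit.payload := 0xFF
  audit.latitude := 1.5
  factor := 10.0 (absent -> default)
  title := null (absent, optional -> null)
  writer verified: unknown -> dropped
  => decoded: {"severity": "AMBER", "audit": {"age": 1, "payload": 0xFF, "latitude": 1.5}, "factor": 10.0, "title": null}
remaining Event differences; none change what is asked:
  field payload in record Money: required changed to optional -> shifts the Event verdicts, not this decode
  field title in record Event: type string changed to bool -> shifts the Event verdicts, not this decode
  field factor in record Event: type float64 changed to bool (its default is dropped) -> shifts the Event verdicts, not this decode
  added field verified to record Event: required bool, tag 30, default true (in v2 it sits immediately before severity) -> fires no rule on Event under this dialect and leaves the result unchanged


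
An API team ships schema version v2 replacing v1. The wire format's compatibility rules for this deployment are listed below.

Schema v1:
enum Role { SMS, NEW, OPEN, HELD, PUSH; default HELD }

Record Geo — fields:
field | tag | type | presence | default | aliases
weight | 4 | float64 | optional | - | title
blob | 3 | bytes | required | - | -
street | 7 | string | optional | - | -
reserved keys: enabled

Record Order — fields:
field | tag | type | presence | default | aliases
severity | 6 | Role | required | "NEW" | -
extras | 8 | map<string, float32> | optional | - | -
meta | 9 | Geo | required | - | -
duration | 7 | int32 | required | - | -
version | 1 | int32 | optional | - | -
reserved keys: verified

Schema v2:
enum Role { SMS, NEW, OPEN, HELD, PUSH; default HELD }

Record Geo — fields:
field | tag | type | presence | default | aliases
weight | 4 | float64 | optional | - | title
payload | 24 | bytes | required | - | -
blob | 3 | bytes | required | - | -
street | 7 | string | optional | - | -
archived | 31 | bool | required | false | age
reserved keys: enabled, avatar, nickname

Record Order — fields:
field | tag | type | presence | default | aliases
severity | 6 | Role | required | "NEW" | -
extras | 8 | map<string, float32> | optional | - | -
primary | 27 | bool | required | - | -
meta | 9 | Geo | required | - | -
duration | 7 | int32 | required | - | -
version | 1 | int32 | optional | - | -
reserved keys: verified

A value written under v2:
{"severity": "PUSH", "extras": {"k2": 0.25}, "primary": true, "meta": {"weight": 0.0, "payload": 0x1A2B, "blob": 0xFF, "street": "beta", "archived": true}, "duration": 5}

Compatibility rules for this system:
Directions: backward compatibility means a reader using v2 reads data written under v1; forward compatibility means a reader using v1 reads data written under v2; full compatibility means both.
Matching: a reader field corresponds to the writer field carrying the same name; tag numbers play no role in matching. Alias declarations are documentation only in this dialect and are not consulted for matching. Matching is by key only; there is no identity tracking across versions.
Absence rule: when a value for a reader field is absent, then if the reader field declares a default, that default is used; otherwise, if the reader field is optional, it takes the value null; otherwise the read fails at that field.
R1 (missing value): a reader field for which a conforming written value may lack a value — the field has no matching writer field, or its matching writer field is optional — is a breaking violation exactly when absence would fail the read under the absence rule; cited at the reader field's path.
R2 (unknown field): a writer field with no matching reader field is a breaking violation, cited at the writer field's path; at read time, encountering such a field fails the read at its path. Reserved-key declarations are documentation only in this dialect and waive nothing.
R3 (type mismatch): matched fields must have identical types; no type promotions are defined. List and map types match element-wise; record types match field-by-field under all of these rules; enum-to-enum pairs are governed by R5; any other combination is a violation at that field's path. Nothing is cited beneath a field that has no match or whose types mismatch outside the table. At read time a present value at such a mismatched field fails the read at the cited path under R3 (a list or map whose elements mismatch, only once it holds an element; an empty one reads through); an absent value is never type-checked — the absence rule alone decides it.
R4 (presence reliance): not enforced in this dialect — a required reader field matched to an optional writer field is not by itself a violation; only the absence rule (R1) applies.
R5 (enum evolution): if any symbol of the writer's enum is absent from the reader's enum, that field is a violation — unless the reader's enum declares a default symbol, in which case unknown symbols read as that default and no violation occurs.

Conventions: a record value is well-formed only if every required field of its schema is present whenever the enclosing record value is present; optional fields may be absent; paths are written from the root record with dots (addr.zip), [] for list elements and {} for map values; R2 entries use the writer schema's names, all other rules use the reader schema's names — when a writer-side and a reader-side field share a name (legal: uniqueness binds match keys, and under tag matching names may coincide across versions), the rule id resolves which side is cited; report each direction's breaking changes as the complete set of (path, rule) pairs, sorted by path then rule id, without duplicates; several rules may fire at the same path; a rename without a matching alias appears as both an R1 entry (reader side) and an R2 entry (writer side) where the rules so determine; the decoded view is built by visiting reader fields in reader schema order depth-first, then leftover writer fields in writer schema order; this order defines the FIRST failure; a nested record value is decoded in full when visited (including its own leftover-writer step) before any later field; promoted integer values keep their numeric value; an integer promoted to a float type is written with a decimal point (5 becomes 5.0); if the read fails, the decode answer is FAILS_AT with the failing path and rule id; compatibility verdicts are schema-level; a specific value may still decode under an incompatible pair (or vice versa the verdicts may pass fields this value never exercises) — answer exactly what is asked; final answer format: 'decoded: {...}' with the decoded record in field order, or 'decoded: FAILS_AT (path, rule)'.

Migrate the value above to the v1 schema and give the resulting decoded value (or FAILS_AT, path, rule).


decoded: FAILS_AT (meta.payload, R2)

in Order below, arrows point writer -> reader
migrating the Order value to v1:
  severity := "PUSH"
  extras := {"k2": 0.25}
  meta.weight := 0.0
  meta.blob := 0xFF
  meta.street := "beta"
  read fails at meta.payload under R2 (unknown field)
  => FAILS_AT (meta.payload, R2)
ruling out the remaining Order differences:
  added field archived to record Geo: required bool, tag 31, default false (in v2 it sits last) -> changes Order's schema-level verdicts only — the decode of this value is the same
  added field primary to record Order: required bool, tag 27 (in v2 it sits immediately before meta) -> changes Order's schema-level verdicts only — the decode of this value is the same


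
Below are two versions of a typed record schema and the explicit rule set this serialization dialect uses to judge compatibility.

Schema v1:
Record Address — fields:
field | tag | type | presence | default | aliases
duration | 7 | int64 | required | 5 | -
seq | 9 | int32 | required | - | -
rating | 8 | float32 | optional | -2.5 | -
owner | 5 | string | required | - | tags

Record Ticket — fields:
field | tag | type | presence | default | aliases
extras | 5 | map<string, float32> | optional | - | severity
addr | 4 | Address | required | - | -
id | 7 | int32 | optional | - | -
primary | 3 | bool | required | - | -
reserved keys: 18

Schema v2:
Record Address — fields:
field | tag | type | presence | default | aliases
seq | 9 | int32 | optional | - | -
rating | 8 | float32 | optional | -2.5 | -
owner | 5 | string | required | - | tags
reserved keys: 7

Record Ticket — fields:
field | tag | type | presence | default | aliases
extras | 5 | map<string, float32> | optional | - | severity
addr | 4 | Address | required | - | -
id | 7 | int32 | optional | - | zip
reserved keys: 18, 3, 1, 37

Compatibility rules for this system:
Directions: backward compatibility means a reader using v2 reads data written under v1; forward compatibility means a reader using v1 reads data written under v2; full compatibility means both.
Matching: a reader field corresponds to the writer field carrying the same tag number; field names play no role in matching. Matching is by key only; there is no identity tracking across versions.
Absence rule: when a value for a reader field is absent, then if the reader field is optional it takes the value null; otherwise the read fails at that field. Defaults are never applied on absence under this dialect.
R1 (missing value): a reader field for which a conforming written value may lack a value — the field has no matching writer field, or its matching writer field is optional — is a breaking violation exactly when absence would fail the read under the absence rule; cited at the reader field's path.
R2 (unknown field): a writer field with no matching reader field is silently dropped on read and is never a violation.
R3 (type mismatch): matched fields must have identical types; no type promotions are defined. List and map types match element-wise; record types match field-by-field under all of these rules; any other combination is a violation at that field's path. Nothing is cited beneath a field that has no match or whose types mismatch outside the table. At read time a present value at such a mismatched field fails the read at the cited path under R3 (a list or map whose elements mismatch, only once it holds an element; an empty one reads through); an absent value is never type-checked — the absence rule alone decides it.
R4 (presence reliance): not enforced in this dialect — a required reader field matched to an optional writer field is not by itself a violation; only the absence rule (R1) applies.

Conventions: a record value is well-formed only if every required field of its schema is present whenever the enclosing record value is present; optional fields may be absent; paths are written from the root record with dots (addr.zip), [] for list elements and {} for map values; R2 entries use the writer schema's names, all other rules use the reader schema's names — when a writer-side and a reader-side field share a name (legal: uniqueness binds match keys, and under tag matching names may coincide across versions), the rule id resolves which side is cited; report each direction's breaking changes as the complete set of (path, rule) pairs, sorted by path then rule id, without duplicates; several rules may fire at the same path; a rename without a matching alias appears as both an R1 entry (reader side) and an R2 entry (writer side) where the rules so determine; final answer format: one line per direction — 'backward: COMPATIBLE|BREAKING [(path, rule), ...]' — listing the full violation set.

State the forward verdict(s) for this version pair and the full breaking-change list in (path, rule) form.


forward: BREAKING [(addr.duration, R1), (addr.seq, R1), (primary, R1)]

in Ticket below, arrows point writer -> reader
forward on Ticket — v1 reading data written by v2:
  writer optional, map<string, float32> -> map<string, float32>: reader extras maps from writer extras
  writer required, Address -> Address: reader addr maps from writer addr
  writer optional, int32 -> int32: reader id maps from writer id
  primary has no writer counterpart
  addr.duration has no writer counterpart
  writer optional, int32 -> int32: reader addr.seq maps from writer addr.seq
  writer optional, float32 -> float32: reader addr.rating maps from writer addr.rating
  writer required, string -> string: reader addr.owner maps from writer addr.owner
  violation R1 at addr.duration
  violation R1 at addr.seq
  violation R1 at primary
  => 3 violation(s): forward is BREAKING for Ticket


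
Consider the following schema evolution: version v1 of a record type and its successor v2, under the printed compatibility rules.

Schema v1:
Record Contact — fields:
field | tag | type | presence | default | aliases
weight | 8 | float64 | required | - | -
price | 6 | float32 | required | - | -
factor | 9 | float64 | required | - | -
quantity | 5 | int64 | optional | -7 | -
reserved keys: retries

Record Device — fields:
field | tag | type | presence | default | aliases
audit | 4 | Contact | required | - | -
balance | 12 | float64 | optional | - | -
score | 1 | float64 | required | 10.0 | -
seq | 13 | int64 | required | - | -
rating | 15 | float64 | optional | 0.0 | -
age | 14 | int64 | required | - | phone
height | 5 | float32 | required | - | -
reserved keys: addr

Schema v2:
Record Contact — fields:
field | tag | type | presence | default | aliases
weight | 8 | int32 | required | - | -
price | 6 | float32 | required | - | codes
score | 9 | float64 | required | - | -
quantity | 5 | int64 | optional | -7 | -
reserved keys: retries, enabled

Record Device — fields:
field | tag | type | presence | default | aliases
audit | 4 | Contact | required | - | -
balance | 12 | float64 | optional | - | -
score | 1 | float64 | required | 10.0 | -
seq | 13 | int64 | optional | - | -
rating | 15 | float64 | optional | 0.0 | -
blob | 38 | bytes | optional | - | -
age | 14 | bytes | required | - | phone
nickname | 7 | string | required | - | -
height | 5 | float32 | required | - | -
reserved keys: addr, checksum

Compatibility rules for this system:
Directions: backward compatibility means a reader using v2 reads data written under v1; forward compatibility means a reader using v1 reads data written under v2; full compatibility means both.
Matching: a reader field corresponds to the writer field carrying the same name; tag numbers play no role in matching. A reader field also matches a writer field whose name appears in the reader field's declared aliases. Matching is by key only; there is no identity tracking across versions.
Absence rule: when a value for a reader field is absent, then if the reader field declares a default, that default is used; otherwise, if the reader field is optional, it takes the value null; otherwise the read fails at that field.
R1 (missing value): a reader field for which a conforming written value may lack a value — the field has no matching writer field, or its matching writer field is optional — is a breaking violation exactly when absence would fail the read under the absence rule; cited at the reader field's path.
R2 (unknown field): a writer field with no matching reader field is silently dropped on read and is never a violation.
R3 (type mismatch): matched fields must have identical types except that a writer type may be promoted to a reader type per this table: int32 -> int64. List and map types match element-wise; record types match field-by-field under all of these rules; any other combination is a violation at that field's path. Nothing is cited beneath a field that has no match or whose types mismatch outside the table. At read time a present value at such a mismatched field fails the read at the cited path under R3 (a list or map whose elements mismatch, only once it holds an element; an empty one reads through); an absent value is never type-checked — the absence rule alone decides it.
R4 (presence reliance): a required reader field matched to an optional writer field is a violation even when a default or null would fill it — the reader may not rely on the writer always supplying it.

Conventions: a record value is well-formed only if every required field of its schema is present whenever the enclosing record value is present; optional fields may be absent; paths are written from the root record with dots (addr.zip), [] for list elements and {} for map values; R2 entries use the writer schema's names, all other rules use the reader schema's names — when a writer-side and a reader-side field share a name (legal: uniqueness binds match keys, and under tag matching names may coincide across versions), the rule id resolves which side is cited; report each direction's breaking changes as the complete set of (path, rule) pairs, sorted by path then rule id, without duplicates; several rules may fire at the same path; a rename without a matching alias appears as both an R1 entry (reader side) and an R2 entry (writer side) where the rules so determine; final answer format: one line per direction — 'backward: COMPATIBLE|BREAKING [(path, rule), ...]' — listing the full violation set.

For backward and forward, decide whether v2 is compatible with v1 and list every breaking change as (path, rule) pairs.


backward: BREAKING [(age, R3), (audit.score, R1), (audit.weight, R3), (nickname, R1)]; forward: BREAKING [(age, R3), (audit.factor, R1), (audit.weight, R3), (seq, R1), (seq, R4)]

each type pair in Device: writer, then reader
backward analysis of Device with v2 as reader and v1 as writer:
  writer required, Contact -> Contact: reader audit maps from writer audit
  writer optional, float64 -> float64: reader balance maps from writer balance
  writer required, float64 -> float64: reader score maps from writer score
  writer required, int64 -> int64: reader seq maps from writer seq
  writer optional, float64 -> float64: reader rating maps from writer rating
  blob has no writer counterpart
  writer required, int64 -> bytes: reader age maps from writer age
  nickname has no writer counterpart
  writer required, float32 -> float32: reader height maps from writer height
  writer required, float64 -> int32: reader audit.weight maps from writer audit.weight
  writer required, float32 -> float32: reader audit.price maps from writer audit.price
  audit.score has no writer counterpart
  writer optional, int64 -> int64: reader audit.quantity maps from writer audit.quantity
  writer field audit.factor has no reader counterpart
  R3 fires at age
  R1 fires at audit.score
  R3 fires at audit.weight
  R1 fires at nickname
  => backward verdict for Device: BREAKING, 4 violation(s)
forward analysis of Device with v1 as reader and v2 as writer:
  writer required, Contact -> Contact: reader audit maps from writer audit
  writer optional, float64 -> float64: reader balance maps from writer balance
  writer required, float64 -> float64: reader score maps from writer score
  writer optional, int64 -> int64: reader seq maps from writer seq
  writer optional, float64 -> float64: reader rating maps from writer rating
  writer required, bytes -> int64: reader age maps from writer age
  writer required, float32 -> float32: reader height maps from writer height
  writer field blob has no reader counterpart
  writer field nickname has no reader counterpart
  writer required, int32 -> float64: reader audit.weight maps from writer audit.weight
  writer required, float32 -> float32: reader audit.price maps from writer audit.price
  audit.factor has no writer counterpart
  writer optional, int64 -> int64: reader audit.quantity maps from writer audit.quantity
  writer field audit.score has no reader counterpart
  R3 fires at age
  R1 fires at audit.factor
  R3 fires at audit.weight
  R1 fires at seq
  R4 fires at seq
  => forward verdict for Device: BREAKING, 5 violation(s)


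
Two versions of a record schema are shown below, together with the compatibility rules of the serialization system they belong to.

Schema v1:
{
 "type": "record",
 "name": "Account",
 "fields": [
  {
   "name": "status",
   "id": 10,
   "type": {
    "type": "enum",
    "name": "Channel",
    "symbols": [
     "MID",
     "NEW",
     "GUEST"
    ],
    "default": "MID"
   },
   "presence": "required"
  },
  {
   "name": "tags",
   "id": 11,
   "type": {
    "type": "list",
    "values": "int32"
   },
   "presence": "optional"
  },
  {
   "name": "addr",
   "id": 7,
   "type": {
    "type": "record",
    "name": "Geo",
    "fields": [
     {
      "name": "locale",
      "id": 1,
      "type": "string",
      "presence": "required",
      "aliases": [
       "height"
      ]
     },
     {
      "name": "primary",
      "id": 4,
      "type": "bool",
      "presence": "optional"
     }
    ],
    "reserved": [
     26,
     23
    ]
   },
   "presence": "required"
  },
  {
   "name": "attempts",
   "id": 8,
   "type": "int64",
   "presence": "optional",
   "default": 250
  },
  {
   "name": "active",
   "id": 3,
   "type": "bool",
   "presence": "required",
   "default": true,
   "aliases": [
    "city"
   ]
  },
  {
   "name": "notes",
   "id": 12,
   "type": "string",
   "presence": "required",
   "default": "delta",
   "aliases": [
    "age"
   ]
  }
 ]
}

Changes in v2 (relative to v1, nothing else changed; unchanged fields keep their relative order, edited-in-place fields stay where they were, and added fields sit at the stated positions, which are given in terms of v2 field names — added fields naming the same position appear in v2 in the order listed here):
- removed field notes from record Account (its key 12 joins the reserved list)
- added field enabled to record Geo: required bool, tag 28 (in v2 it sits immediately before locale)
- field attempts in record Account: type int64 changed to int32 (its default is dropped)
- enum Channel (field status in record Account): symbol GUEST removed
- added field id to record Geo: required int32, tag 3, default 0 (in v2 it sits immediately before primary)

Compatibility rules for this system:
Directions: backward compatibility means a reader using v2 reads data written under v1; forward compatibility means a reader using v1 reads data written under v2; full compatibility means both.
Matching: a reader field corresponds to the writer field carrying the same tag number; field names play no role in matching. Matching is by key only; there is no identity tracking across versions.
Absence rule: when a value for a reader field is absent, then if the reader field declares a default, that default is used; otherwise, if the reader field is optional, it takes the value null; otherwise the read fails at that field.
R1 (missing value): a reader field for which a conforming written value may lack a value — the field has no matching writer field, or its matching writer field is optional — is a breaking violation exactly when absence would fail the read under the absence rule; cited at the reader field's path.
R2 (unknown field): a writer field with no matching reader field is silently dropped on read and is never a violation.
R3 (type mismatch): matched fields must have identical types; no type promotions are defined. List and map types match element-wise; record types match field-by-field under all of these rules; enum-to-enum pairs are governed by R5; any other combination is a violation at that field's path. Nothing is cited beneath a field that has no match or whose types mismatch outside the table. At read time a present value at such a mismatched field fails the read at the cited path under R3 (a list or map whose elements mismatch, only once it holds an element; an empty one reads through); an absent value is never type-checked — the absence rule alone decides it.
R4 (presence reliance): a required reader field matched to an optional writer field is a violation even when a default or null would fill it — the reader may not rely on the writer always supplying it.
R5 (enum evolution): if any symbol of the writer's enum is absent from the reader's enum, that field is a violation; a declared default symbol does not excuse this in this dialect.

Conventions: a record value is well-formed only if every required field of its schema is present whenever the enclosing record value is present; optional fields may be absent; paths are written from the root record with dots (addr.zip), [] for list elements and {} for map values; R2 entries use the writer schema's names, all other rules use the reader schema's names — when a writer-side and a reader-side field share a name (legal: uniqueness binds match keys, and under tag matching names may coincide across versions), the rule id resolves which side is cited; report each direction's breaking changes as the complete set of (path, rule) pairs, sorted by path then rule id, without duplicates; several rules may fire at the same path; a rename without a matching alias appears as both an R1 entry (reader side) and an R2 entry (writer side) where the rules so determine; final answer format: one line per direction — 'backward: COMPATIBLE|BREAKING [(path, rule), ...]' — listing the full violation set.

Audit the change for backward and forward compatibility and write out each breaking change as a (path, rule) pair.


backward: BREAKING [(addr.enabled, R1), (attempts, R3), (status, R5)]; forward: BREAKING [(attempts, R3)]

arrows below run writer -> reader for Account
checking backward for Account: reader v2 against writer v1:
  writer required, Channel -> Channel: reader status maps from writer status
  writer optional, list<int32> -> list<int32>: reader tags maps from writer tags
  writer required, Geo -> Geo: reader addr maps from writer addr
  writer optional, int64 -> int32: reader attempts maps from writer attempts
  writer required, bool -> bool: reader active maps from writer active
  writer notes: unknown to reader
  addr.enabled: no writer-side match
  writer required, string -> string: reader addr.locale maps from writer addr.locale
  addr.id: no writer-side match
  writer optional, bool -> bool: reader addr.primary maps from writer addr.primary
  R1 fires at addr.enabled
  R3 fires at attempts
  R5 fires at status
  => 3 violation(s): backward is BREAKING for Account
checking forward for Account: reader v1 against writer v2:
  writer required, Channel -> Channel: reader status maps from writer status
  writer optional, list<int32> -> list<int32>: reader tags maps from writer tags
  writer required, Geo -> Geo: reader addr maps from writer addr
  writer optional, int32 -> int64: reader attempts maps from writer attempts
  writer required, bool -> bool: reader active maps from writer active
  notes: no writer-side match
  writer required, string -> string: reader addr.locale maps from writer addr.locale
  writer optional, bool -> bool: reader addr.primary maps from writer addr.primary
  writer addr.enabled: unknown to reader
  writer addr.id: unknown to reader
  R3 fires at attempts
  => 1 violation(s): forward is BREAKING for Account


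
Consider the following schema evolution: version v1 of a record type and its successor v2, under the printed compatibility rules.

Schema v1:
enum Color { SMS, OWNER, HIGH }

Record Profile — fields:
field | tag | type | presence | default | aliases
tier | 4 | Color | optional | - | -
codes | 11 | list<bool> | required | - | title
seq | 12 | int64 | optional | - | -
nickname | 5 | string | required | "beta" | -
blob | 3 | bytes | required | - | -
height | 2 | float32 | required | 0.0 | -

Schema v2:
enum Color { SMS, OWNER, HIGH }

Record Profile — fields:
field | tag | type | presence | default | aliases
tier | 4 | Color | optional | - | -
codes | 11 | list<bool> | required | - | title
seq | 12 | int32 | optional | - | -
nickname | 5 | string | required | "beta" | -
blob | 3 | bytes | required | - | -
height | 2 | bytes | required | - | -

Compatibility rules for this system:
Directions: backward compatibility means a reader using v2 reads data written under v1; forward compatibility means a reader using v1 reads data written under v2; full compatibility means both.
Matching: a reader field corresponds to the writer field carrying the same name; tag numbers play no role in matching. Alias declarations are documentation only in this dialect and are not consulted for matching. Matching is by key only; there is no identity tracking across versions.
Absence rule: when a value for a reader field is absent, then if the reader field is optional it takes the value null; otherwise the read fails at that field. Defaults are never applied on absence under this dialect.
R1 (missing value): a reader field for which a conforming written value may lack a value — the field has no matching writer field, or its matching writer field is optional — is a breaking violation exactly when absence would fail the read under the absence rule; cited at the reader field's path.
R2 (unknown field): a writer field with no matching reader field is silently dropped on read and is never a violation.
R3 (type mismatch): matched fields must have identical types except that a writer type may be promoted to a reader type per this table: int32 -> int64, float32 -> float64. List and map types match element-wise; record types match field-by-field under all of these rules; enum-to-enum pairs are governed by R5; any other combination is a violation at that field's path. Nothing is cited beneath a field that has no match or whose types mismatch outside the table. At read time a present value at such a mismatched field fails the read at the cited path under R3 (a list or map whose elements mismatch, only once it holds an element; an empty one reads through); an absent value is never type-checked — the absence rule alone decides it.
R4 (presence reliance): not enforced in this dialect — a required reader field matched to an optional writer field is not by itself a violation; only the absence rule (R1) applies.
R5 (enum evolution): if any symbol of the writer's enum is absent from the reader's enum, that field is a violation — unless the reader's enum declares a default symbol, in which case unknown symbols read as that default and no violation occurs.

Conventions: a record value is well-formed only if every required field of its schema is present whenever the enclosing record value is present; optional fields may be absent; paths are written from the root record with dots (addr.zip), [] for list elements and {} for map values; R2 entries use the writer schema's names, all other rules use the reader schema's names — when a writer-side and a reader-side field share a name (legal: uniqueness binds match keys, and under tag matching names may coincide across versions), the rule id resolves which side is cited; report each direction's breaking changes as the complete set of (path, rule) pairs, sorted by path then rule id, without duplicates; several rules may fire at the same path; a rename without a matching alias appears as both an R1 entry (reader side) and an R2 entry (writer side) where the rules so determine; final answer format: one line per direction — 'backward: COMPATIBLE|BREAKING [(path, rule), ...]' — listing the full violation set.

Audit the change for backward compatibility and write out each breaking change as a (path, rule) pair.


arrows below run writer -> reader for Profile
backward pass over Profile, reader schema v2, writer schema v1:
  tier: Color -> Color, writer optional; from tier
  codes: list<bool> -> list<bool>, writer required; from codes
  seq: int64 -> int32, writer optional; from seq
  nickname: string -> string, writer required; from nickname
  blob: bytes -> bytes, writer required; from blob
  height: float32 -> bytes, writer required; from height
  R3 fires at height
  R3 fires at seq
  backward on Profile therefore BREAKING (2)

backward: BREAKING [(height, R3), (seq, R3)]
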